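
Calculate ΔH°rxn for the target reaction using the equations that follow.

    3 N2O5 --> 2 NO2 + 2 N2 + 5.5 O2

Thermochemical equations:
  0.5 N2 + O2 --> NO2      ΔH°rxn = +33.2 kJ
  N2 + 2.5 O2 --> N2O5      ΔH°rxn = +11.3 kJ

ΔH°rxn = 32.5 kJ

equation 1 × 2 (×2 to match 2 NO2 in the target): (2)·(+33.2) = +66.4 kJ
equation 2 reversed and × 3 (N2O5 must end up as a reactant; ×3 to match 3 N2O5 in the target): (-3)·(+11.3) = -33.9 kJ
ΔH°rxn = (+66.4) + (-33.9) = 32.5 kJ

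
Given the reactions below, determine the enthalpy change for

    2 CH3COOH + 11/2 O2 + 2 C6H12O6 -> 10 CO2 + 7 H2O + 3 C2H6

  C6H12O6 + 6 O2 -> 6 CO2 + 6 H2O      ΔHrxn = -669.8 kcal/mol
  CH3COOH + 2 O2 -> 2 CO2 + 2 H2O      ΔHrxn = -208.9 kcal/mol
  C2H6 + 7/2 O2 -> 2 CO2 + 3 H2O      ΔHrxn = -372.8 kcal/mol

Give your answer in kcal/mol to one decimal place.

ΔHrxn = -639.0 kcal/mol

equation 1 × 2 (×2 to match 2 C6H12O6 in the target): (2)·(-669.8) = -1339.6 kcal/mol
equation 2 × 2 (scale by 2 for the 2 CH3COOH): (2)·(-208.9) = -417.8 kcal/mol
equation 3 reversed and × 3 (C2H6 must end up as a product; scale by 3 for the 3 C2H6): (-3)·(-372.8) = +1118.4 kcal/mol
ΔHrxn = (-1339.6) + (-417.8) + (+1118.4) = -639.0 kcal/mol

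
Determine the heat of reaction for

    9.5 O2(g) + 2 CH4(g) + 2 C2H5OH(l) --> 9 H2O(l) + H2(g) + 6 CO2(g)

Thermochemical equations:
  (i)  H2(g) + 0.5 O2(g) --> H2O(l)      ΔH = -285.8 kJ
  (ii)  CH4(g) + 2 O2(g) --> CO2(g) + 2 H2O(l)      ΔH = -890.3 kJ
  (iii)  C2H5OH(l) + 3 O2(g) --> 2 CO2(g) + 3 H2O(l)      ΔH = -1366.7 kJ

ΔH = -4228.2 kJ

(i) reversed (reverse to put H2(g) on the product side): +285.8 kJ
(ii) × 2 (scale by 2 for the 2 CH4(g)): (2)·(-890.3) = -1780.6 kJ
(iii) × 2 (×2 to match 2 C2H5OH(l) in the target): (2)·(-1366.7) = -2733.4 kJ
ΔH = (-1)·(-285.8) + (2)·(-890.3) + (2)·(-1366.7) = -4228.2 kJ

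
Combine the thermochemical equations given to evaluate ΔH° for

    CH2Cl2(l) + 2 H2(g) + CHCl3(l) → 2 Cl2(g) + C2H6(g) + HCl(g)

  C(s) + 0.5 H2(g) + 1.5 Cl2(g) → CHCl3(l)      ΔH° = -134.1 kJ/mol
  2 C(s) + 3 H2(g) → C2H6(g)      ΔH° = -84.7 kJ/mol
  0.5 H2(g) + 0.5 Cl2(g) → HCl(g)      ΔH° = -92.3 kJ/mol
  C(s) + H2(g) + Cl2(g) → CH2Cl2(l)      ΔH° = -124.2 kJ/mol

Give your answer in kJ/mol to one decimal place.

equation 1 reversed: +134.1 kJ/mol
equation 2 as written: -84.7 kJ/mol
equation 3 as written: -92.3 kJ/mol
equation 4 reversed: +124.2 kJ/mol
ΔH° = (+134.1) + (-84.7) + (-92.3) + (+124.2) = 81.3 kJ/mol

ΔH° = 81.3 kJ/mol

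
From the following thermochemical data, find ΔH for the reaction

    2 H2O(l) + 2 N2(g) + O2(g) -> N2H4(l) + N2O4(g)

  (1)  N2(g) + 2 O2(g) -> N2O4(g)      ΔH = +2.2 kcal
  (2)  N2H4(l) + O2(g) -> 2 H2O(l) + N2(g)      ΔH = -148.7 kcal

(1) as written (N2O4(g) already on the product side): +2.2 kcal
(2) reversed (N2H4(l) must end up as a product): +148.7 kcal
Summing the manipulated equations, ΔH = (1)·(+2.2) + (-1)·(-148.7) = 150.9 kcal

ΔH = 150.9 kcal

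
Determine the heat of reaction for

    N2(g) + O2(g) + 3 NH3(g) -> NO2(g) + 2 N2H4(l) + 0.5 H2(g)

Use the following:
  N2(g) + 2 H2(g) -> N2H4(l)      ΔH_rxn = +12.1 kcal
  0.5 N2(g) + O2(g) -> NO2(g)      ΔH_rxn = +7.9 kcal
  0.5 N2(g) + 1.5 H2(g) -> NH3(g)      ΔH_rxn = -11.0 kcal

ΔH_rxn = 65.1 kcal

equation 1 × 2: (2)·(+12.1) = +24.2 kcal
equation 2 as written: +7.9 kcal
equation 3 reversed and × 3: (-3)·(-11.0) = +33.0 kcal
ΔH_rxn = (2)·(+12.1) + (1)·(+7.9) + (-3)·(-11.0) = 65.1 kcal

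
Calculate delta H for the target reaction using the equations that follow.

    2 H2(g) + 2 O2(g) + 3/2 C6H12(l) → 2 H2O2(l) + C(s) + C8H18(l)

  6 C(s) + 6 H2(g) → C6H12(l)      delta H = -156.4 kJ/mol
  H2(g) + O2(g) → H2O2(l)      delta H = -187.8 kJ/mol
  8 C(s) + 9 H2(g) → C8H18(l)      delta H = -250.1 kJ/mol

delta H = -391.1 kJ/mol

equation 1 reversed and × 3/2 (C6H12(l) must end up as a reactant; ×3/2 to match 3/2 C6H12(l) in the target): (-3/2)·(-156.4) = +234.6 kJ/mol
equation 2 × 2 (scale by 2 for the 2 H2O2(l)): (2)·(-187.8) = -375.6 kJ/mol
equation 3 as written (C8H18(l) already on the product side): -250.1 kJ/mol
Summing the manipulated equations, delta H = (-3/2)·(-156.4) + (2)·(-187.8) + (1)·(-250.1) = -391.1 kJ/mol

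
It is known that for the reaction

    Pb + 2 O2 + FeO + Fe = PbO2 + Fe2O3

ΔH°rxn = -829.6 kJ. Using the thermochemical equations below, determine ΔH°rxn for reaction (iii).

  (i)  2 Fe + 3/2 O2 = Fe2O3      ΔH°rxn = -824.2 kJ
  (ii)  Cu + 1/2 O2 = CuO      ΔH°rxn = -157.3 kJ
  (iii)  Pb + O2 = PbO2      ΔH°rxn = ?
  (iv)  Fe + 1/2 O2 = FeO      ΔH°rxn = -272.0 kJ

ΔH°rxn = -277.4 kJ

(i) as written (Fe2O3 already on the product side): -824.2 kJ
(ii): not needed (Cu appears nowhere else).
(iii) as written (PbO2 already on the product side): contributes x
(iv) reversed (reverse to put FeO on the reactant side): +272.0 kJ
-829.6 = (-824.2) + (+272.0) + x
x = (-829.6 − (-552.2)) / (1) = -277.4 kJ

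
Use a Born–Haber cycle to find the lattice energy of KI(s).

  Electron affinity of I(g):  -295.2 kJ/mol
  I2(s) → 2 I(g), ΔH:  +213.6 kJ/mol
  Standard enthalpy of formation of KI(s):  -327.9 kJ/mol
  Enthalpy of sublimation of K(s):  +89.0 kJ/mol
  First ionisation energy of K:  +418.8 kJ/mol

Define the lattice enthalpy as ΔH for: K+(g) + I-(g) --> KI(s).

U = -647.3 kJ/mol

ΔHf° = 1·ΔHsub + 1·(ΣIE) + 1/2·D(I2) + 1·EA + U
-327.9 = 1·(+89.0) + 1·(+418.8) + 1/2·(+213.6) + 1·(-295.2) + U
U = -327.9 − (+319.4) = -647.3 kJ/mol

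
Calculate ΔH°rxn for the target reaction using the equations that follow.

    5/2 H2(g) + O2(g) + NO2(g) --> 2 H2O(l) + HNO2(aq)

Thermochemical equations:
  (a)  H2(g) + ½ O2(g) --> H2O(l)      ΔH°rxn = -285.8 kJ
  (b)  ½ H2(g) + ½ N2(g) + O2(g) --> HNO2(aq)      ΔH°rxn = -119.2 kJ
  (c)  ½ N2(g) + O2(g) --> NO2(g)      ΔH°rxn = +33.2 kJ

(a) × 2: (2)·(-285.8) = -571.6 kJ
(b) as written: -119.2 kJ
(c) reversed: -33.2 kJ
ΔH°rxn = (-571.6) + (-119.2) + (-33.2) = -724.0 kJ

ΔH°rxn = -724.0 kJ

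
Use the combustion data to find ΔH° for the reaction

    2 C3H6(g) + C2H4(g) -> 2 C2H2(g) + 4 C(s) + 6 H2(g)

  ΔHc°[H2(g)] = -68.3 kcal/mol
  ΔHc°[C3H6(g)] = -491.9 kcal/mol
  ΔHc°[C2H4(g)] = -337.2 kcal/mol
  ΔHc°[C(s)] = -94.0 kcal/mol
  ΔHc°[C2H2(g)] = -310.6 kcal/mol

ΔH° = 86.0 kcal/mol

Using ΔH = Σ nΔHc°(reactants) − Σ nΔHc°(products):
= [2·(-491.9) + 1·(-337.2)] − [2·(-310.6) + 4·(-94.0) + 6·(-68.3)]
= 86.0 kcal/mol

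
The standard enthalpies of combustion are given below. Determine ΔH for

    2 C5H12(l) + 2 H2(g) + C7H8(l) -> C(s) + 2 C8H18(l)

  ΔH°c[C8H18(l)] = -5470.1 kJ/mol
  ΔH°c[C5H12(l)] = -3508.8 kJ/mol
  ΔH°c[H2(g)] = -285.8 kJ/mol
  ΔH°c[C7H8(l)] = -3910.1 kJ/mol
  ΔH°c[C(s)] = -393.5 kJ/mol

Using ΔH = Σ nΔHc°(reactants) − Σ nΔHc°(products):
= [2·(-3508.8) + 2·(-285.8) + 1·(-3910.1)] − [1·(-393.5) + 2·(-5470.1)]
= -165.6 kJ/mol

ΔH = -165.6 kJ/mol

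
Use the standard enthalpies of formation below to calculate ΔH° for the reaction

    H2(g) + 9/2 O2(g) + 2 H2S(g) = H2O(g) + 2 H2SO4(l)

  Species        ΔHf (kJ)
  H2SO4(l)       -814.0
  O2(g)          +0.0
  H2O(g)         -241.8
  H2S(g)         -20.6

Products: 1·(-241.8) + 2·(-814.0) = -1869.8
Reactants: 1·(+0.0) + 9/2·(+0.0) + 2·(-20.6) = -41.2
ΔH° = (-1869.8) − (-41.2) = -1828.6 kJ

ΔH° = -1828.6 kJ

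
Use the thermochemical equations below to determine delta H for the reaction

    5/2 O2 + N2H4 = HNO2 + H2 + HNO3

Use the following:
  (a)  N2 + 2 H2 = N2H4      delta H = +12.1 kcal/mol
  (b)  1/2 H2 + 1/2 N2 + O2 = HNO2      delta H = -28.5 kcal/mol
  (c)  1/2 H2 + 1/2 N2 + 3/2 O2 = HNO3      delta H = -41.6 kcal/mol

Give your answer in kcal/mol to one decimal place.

delta H = -82.2 kcal/mol

(a) reversed: -12.1 kcal/mol
(b) as written: -28.5 kcal/mol
(c) as written: -41.6 kcal/mol
By Hess's law, delta H = (-1)·(+12.1) + (1)·(-28.5) + (1)·(-41.6) = -82.2 kcal/mol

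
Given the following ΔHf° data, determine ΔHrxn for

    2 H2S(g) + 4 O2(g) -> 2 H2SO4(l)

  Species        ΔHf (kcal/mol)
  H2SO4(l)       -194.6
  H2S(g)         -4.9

ΔHrxn = -379.4 kcal/mol

Products: 2·(-194.6) = -389.2
Reactants: 2·(-4.9) + 4·(+0.0) = -9.8
ΔHrxn = (-389.2) − (-9.8) = -379.4 kcal/mol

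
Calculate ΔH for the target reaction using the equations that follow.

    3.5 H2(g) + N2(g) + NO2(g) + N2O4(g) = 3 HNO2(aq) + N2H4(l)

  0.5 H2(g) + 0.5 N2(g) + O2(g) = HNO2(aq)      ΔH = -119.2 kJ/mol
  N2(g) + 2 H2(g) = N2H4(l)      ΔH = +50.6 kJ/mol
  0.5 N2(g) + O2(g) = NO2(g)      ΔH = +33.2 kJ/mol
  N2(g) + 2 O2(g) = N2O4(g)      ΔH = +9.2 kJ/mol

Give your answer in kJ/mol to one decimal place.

ΔH = -349.4 kJ/mol

equation 1 × 3: (3)·(-119.2) = -357.6 kJ/mol
equation 2 as written: +50.6 kJ/mol
equation 3 reversed: -33.2 kJ/mol
equation 4 reversed: -9.2 kJ/mol
By Hess's law, ΔH = (3)·(-119.2) + (1)·(+50.6) + (-1)·(+33.2) + (-1)·(+9.2) = -349.4 kJ/mol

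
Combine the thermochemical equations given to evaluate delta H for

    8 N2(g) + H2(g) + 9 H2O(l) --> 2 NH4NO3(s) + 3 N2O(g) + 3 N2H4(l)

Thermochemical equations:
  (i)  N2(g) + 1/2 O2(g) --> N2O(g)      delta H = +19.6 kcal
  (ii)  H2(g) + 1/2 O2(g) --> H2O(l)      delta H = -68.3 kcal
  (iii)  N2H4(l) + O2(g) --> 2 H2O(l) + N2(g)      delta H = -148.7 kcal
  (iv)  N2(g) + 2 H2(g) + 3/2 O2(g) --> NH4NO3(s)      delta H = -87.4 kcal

(i) × 3 (scale by 3 for the 3 N2O(g)): (3)·(+19.6) = +58.8 kcal
(ii) reversed and × 3: (-3)·(-68.3) = +204.9 kcal
(iii) reversed and × 3 (N2H4(l) must end up as a product; ×3 to match 3 N2H4(l) in the target): (-3)·(-148.7) = +446.1 kcal
(iv) × 2 (×2 to match 2 NH4NO3(s) in the target): (2)·(-87.4) = -174.8 kcal
By Hess's law, delta H = (+58.8) + (+204.9) + (+446.1) + (-174.8) = 535.0 kcal

delta H = 535.0 kcal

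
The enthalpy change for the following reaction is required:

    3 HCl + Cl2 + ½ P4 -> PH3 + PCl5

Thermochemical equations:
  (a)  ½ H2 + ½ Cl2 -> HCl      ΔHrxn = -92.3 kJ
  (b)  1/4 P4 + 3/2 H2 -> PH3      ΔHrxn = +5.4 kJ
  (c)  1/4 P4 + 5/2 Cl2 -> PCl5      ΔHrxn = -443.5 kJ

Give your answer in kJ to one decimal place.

(a) reversed and × 3: (-3)·(-92.3) = +276.9 kJ
(b) as written: +5.4 kJ
(c) as written: -443.5 kJ
Summing the manipulated equations, ΔHrxn = (+276.9) + (+5.4) + (-443.5) = -161.2 kJ

ΔHrxn = -161.2 kJ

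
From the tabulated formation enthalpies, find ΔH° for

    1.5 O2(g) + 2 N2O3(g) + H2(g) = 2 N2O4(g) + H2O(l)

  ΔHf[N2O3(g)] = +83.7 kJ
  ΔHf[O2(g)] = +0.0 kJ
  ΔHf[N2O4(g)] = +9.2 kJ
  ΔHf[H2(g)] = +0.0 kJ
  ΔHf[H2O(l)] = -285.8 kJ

ΔH° = -434.8 kJ

Products: 2·(+9.2) + 1·(-285.8) = -267.4
Reactants: 3/2·(+0.0) + 2·(+83.7) + 1·(+0.0) = +167.4
ΔH° = (-267.4) − (+167.4) = -434.8 kJ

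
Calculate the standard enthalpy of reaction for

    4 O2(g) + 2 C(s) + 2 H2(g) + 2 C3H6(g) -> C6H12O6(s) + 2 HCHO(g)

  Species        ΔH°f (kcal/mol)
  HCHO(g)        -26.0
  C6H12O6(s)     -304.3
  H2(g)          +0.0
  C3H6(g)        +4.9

Products: 1·(-304.3) + 2·(-26.0) = -356.3
Reactants: 4·(+0.0) + 2·(+0.0) + 2·(+0.0) + 2·(+4.9) = +9.8
ΔH°rxn = (-356.3) − (+9.8) = -366.1 kcal/mol

ΔH°rxn = -366.1 kcal/mol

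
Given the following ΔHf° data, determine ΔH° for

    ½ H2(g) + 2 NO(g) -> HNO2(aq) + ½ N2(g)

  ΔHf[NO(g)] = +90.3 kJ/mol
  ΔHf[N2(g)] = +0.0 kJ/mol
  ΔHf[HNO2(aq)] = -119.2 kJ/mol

ΔH°rxn = Σ nΔHf°(products) − Σ nΔHf°(reactants).
Products: 1·(-119.2) + 1/2·(+0.0) = -119.2
Reactants: 1/2·(+0.0) + 2·(+90.3) = +180.6
ΔH° = (-119.2) − (+180.6) = -299.8 kJ/mol

ΔH° = -299.8 kJ/mol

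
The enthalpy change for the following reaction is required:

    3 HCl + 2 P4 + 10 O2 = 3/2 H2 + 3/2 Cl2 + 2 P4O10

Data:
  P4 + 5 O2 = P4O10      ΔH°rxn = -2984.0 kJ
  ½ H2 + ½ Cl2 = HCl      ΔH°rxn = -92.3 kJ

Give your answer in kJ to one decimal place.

ΔH°rxn = -5691.1 kJ

equation 1 × 2 (scale by 2 for the 2 P4O10): (2)·(-2984.0) = -5968.0 kJ
equation 2 reversed and × 3 (HCl must end up as a reactant; scale by 3 for the 3 HCl): (-3)·(-92.3) = +276.9 kJ
ΔH°rxn = (2)·(-2984.0) + (-3)·(-92.3) = -5691.1 kJ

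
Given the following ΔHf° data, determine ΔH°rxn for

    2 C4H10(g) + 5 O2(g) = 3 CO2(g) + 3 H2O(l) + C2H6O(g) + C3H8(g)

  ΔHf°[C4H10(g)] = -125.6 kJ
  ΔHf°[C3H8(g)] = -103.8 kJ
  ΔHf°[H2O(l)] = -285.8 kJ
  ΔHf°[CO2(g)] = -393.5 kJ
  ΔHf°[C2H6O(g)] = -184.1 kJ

Products: 3·(-393.5) + 3·(-285.8) + 1·(-184.1) + 1·(-103.8) = -2325.8
Reactants: 2·(-125.6) + 5·(+0.0) = -251.2
ΔH°rxn = (-2325.8) − (-251.2) = -2074.6 kJ

ΔH°rxn = -2074.6 kJ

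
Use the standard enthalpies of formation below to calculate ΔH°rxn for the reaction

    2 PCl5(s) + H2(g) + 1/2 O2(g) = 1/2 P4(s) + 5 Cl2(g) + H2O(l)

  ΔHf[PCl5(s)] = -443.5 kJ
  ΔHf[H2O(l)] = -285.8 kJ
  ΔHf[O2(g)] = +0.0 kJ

Products: 1/2·(+0.0) + 5·(+0.0) + 1·(-285.8) = -285.8
Reactants: 2·(-443.5) + 1·(+0.0) + 1/2·(+0.0) = -887.0
ΔH°rxn = (-285.8) − (-887.0) = 601.2 kJ

ΔH°rxn = 601.2 kJ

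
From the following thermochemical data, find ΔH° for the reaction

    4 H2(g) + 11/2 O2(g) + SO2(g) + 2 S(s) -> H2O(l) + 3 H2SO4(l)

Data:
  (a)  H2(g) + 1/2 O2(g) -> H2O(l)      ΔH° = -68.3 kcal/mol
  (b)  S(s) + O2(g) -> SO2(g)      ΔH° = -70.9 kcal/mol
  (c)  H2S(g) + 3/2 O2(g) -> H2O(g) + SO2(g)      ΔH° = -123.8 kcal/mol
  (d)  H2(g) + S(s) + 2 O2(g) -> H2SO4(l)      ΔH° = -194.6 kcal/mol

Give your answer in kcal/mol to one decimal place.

(a) as written: -68.3 kcal/mol
(b) reversed: +70.9 kcal/mol
(c): not needed.
(d) × 3: (3)·(-194.6) = -583.8 kcal/mol
Combining the equations, ΔH° = (-68.3) + (+70.9) + (-583.8) = -581.2 kcal/mol

ΔH° = -581.2 kcal/mol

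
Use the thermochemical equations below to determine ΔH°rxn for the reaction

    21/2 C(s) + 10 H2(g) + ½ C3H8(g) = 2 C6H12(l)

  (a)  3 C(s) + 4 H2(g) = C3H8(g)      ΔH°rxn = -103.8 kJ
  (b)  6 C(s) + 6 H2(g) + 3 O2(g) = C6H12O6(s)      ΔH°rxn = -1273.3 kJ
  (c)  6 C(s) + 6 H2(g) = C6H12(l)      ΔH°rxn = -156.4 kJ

(a) reversed and × 1/2 (reverse to put C3H8(g) on the reactant side; scale by 1/2 for the 1/2 C3H8(g)): (-1/2)·(-103.8) = +51.9 kJ
(b): not needed (C6H12O6(s) appears nowhere else).
(c) × 2 (scale by 2 for the 2 C6H12(l)): (2)·(-156.4) = -312.8 kJ
Combining the equations, ΔH°rxn = (-1/2)·(-103.8) + (2)·(-156.4) = -260.9 kJ

ΔH°rxn = -260.9 kJ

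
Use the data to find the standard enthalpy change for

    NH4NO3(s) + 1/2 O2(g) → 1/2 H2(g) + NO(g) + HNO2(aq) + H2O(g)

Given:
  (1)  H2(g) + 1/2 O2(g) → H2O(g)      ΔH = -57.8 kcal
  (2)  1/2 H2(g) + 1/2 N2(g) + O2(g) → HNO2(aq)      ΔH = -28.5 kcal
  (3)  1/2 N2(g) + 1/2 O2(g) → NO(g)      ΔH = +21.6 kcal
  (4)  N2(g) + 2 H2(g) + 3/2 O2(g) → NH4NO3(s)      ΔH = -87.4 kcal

(1) as written: -57.8 kcal
(2) as written: -28.5 kcal
(3) as written: +21.6 kcal
(4) reversed: +87.4 kcal
Summing the manipulated equations, ΔH = (1)·(-57.8) + (1)·(-28.5) + (1)·(+21.6) + (-1)·(-87.4) = 22.7 kcal

ΔH = 22.7 kcal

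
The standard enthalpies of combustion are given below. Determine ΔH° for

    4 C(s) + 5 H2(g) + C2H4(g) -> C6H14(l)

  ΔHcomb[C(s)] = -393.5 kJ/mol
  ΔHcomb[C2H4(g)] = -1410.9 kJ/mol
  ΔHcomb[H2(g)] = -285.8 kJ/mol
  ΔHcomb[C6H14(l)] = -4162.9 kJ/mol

Using ΔH = Σ nΔHc°(reactants) − Σ nΔHc°(products):
= [4·(-393.5) + 5·(-285.8) + 1·(-1410.9)] − [1·(-4162.9)]
= -251.0 kJ/mol

ΔH° = -251.0 kJ/mol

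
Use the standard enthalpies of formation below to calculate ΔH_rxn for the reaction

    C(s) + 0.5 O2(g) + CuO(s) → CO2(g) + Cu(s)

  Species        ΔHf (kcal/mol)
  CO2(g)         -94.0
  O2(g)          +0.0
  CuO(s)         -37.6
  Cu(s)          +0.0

ΔH_rxn = -56.4 kcal/mol

ΔH°rxn = Σ nΔHf°(products) − Σ nΔHf°(reactants).
Products: 1·(-94.0) + 1·(+0.0) = -94.0
Reactants: 1·(+0.0) + 1/2·(+0.0) + 1·(-37.6) = -37.6
ΔH_rxn = (-94.0) − (-37.6) = -56.4 kcal/mol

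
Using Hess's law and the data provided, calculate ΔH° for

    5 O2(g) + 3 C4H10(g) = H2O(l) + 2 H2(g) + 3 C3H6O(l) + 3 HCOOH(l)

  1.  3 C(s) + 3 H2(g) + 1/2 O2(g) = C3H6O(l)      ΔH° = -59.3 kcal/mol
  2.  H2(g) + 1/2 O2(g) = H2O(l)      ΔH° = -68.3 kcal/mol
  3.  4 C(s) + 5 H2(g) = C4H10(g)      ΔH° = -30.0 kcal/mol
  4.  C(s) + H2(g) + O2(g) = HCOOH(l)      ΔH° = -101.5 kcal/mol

ΔH° = -460.7 kcal/mol

eq. 1 × 3: (3)·(-59.3) = -177.9 kcal/mol
eq. 2 as written: -68.3 kcal/mol
eq. 3 reversed and × 3: (-3)·(-30.0) = +90.0 kcal/mol
eq. 4 × 3: (3)·(-101.5) = -304.5 kcal/mol
ΔH° = (3)·(-59.3) + (1)·(-68.3) + (-3)·(-30.0) + (3)·(-101.5) = -460.7 kcal/mol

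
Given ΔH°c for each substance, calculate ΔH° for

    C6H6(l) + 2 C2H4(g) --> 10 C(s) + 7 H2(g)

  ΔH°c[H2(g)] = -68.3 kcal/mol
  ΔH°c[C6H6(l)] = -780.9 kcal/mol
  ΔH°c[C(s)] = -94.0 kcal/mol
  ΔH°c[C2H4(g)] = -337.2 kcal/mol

ΔH° = -37.2 kcal/mol

Using ΔH = Σ nΔHc°(reactants) − Σ nΔHc°(products):
= [1·(-780.9) + 2·(-337.2)] − [10·(-94.0) + 7·(-68.3)]
= -37.2 kcal/mol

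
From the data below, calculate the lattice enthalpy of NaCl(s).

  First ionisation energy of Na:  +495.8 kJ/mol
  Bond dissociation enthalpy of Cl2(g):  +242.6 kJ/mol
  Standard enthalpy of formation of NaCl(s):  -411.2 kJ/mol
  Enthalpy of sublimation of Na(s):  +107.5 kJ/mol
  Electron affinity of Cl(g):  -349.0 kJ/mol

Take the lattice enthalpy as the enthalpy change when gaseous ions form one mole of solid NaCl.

ΔHf° = 1·ΔHsub + 1·(ΣIE) + 1/2·D(Cl2) + 1·EA + U
-411.2 = 1·(+107.5) + 1·(+495.8) + 1/2·(+242.6) + 1·(-349.0) + U
U = -411.2 − (+375.6) = -786.8 kJ/mol

U = -786.8 kJ/mol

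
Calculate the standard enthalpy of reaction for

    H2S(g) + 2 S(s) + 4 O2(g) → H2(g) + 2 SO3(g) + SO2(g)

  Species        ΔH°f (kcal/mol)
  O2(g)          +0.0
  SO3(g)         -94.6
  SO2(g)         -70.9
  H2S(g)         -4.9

Products: 1·(+0.0) + 2·(-94.6) + 1·(-70.9) = -260.1
Reactants: 1·(-4.9) + 2·(+0.0) + 4·(+0.0) = -4.9
ΔH_rxn = (-260.1) − (-4.9) = -255.2 kcal/mol

ΔH_rxn = -255.2 kcal/mol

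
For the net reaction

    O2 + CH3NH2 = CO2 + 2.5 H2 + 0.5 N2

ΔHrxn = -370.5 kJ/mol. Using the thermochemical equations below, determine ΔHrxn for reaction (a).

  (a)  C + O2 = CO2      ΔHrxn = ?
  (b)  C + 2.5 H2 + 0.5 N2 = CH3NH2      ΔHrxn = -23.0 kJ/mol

ΔHrxn = -393.5 kJ/mol

(a) as written: contributes x
(b) reversed: +23.0 kJ/mol
-370.5 = (+23.0) + x
x = (-370.5 − (+23.0)) / (1) = -393.5 kJ/mol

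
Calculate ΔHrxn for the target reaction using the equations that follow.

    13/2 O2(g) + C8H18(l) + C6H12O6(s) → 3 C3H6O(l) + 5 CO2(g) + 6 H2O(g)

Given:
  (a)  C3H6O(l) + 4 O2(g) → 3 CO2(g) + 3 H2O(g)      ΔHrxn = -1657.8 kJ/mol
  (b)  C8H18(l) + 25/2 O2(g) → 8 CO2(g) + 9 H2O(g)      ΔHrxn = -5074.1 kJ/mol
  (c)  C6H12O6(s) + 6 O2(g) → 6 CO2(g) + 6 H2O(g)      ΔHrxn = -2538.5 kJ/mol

(a) reversed and × 3: (-3)·(-1657.8) = +4973.4 kJ/mol
(b) as written: -5074.1 kJ/mol
(c) as written: -2538.5 kJ/mol
Since enthalpy is a state function, ΔHrxn = (-3)·(-1657.8) + (1)·(-5074.1) + (1)·(-2538.5) = -2639.2 kJ/mol

ΔHrxn = -2639.2 kJ/mol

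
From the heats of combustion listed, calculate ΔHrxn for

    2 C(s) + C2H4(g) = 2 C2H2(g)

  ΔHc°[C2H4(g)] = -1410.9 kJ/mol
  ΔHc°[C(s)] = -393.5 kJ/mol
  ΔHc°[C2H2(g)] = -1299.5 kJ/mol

ΔHrxn = 401.1 kJ/mol

Using ΔH = Σ nΔHc°(reactants) − Σ nΔHc°(products):
= [2·(-393.5) + 1·(-1410.9)] − [2·(-1299.5)]
= 401.1 kJ/mol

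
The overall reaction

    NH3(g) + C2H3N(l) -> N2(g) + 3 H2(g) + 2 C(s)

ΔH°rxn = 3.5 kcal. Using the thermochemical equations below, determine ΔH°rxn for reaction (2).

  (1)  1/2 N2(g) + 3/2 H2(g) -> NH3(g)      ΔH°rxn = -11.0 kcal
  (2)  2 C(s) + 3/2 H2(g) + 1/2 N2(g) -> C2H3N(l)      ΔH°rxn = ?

ΔH°rxn = 7.5 kcal

(1) reversed: +11.0 kcal
(2) reversed: contributes −x
+3.5 = (+11.0) − x
x = (+3.5 − (+11.0)) / (-1) = 7.5 kcal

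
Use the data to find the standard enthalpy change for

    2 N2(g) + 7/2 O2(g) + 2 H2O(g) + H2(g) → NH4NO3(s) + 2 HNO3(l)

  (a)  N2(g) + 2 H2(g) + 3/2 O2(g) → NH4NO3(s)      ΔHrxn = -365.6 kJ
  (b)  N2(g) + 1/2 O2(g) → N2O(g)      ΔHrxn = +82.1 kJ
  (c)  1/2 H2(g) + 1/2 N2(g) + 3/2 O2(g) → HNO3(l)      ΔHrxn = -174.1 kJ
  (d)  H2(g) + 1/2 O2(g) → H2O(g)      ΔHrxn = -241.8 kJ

ΔHrxn = -230.2 kJ

(a) as written: -365.6 kJ
(b): not needed.
(c) × 2: (2)·(-174.1) = -348.2 kJ
(d) reversed and × 2: (-2)·(-241.8) = +483.6 kJ
Combining the equations, ΔHrxn = (1)·(-365.6) + (2)·(-174.1) + (-2)·(-241.8) = -230.2 kJ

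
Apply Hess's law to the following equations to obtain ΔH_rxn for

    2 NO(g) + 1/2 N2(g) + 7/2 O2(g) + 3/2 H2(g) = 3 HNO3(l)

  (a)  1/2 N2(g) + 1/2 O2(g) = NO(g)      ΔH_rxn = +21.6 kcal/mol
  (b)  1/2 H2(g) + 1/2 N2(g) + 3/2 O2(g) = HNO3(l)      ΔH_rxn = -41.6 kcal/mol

ΔH_rxn = -168.0 kcal/mol

(a) reversed and × 2 (reverse to put NO(g) on the reactant side; ×2 to match 2 NO(g) in the target): (-2)·(+21.6) = -43.2 kcal/mol
(b) × 3 (scale by 3 for the 3 HNO3(l)): (3)·(-41.6) = -124.8 kcal/mol
By Hess's law, ΔH_rxn = (-43.2) + (-124.8) = -168.0 kcal/mol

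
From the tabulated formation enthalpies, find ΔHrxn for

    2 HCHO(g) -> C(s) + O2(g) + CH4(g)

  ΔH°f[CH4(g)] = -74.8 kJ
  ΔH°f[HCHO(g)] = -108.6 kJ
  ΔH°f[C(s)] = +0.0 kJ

ΔHrxn = 142.4 kJ

Products: 1·(+0.0) + 1·(+0.0) + 1·(-74.8) = -74.8
Reactants: 2·(-108.6) = -217.2
ΔHrxn = (-74.8) − (-217.2) = 142.4 kJ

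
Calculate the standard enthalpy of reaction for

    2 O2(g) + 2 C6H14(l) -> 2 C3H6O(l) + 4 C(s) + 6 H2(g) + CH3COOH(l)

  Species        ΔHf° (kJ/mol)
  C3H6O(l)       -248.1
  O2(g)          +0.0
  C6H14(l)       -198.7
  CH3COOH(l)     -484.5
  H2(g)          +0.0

ΔH°rxn = Σ nΔHf°(products) − Σ nΔHf°(reactants).
Products: 2·(-248.1) + 4·(+0.0) + 6·(+0.0) + 1·(-484.5) = -980.7
Reactants: 2·(+0.0) + 2·(-198.7) = -397.4
ΔH°rxn = (-980.7) − (-397.4) = -583.3 kJ/mol

ΔH°rxn = -583.3 kJ/mol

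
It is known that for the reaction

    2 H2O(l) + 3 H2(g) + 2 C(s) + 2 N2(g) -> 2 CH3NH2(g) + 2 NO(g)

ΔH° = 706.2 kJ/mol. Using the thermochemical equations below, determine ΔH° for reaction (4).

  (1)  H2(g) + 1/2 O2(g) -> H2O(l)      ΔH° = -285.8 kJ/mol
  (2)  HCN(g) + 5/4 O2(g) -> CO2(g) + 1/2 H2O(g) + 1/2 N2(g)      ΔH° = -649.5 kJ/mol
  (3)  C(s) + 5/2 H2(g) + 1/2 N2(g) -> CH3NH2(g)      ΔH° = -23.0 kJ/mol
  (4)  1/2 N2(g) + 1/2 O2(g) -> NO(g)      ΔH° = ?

(1) reversed and × 2: (-2)·(-285.8) = +571.6 kJ/mol
(2): not needed.
(3) × 2: (2)·(-23.0) = -46.0 kJ/mol
(4) × 2: contributes 2·x
+706.2 = (+571.6) + (-46.0) + 2·x
x = (+706.2 − (+525.6)) / (2) = 90.3 kJ/mol

ΔH° = 90.3 kJ/mol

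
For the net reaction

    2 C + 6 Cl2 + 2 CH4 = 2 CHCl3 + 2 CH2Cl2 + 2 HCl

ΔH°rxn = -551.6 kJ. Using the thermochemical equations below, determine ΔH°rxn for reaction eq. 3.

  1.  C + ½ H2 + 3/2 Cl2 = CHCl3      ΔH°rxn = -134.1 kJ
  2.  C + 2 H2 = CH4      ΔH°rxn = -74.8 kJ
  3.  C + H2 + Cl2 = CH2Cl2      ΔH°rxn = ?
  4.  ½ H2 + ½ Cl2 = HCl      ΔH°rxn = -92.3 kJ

ΔH°rxn = -124.2 kJ

eq. 1 × 2 (×2 to match 2 CHCl3 in the target): (2)·(-134.1) = -268.2 kJ
eq. 2 reversed and × 2 (reverse to put CH4 on the reactant side; scale by 2 for the 2 CH4): (-2)·(-74.8) = +149.6 kJ
eq. 3 × 2 (scale by 2 for the 2 CH2Cl2): contributes 2·x
eq. 4 × 2 (scale by 2 for the 2 HCl): (2)·(-92.3) = -184.6 kJ
-551.6 = (-268.2) + (+149.6) + (-184.6) + 2·x
x = (-551.6 − (-303.2)) / (2) = -124.2 kJ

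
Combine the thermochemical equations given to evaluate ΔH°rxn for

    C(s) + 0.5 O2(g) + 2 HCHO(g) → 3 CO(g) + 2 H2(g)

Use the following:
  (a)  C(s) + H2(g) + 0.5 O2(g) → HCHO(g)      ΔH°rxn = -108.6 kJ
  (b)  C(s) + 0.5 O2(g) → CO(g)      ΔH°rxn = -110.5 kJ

ΔH°rxn = -114.3 kJ

(a) reversed and × 2: (-2)·(-108.6) = +217.2 kJ
(b) × 3: (3)·(-110.5) = -331.5 kJ
By Hess's law, ΔH°rxn = (+217.2) + (-331.5) = -114.3 kJ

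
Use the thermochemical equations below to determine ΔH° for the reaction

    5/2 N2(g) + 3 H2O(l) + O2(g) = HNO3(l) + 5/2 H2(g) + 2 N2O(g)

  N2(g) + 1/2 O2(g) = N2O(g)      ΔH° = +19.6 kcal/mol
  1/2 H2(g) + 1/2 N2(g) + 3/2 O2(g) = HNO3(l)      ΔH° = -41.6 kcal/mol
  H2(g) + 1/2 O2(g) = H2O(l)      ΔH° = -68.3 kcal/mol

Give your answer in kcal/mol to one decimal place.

equation 1 × 2 (×2 to match 2 N2O(g) in the target): (2)·(+19.6) = +39.2 kcal/mol
equation 2 as written (HNO3(l) already on the product side): -41.6 kcal/mol
equation 3 reversed and × 3 (H2O(l) must end up as a reactant; scale by 3 for the 3 H2O(l)): (-3)·(-68.3) = +204.9 kcal/mol
By Hess's law, ΔH° = (2)·(+19.6) + (1)·(-41.6) + (-3)·(-68.3) = 202.5 kcal/mol

ΔH° = 202.5 kcal/mol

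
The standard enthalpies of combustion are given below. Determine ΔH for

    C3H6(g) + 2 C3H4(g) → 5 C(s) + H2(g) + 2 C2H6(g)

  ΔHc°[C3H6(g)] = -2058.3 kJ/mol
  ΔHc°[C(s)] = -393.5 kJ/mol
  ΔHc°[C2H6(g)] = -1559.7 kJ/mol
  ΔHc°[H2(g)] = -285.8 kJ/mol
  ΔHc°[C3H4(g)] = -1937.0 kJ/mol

Using ΔH = Σ nΔHc°(reactants) − Σ nΔHc°(products):
= [1·(-2058.3) + 2·(-1937.0)] − [5·(-393.5) + 1·(-285.8) + 2·(-1559.7)]
= -559.6 kJ/mol

ΔH = -559.6 kJ/mol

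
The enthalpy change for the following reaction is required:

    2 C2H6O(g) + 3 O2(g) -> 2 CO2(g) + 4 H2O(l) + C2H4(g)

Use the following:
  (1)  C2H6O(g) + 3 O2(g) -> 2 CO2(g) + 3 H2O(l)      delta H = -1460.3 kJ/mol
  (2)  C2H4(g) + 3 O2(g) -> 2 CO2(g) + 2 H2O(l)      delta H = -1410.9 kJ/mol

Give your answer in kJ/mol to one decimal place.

(1) × 2 (scale by 2 for the 2 C2H6O(g)): (2)·(-1460.3) = -2920.6 kJ/mol
(2) reversed (reverse to put C2H4(g) on the product side): +1410.9 kJ/mol
delta H = (2)·(-1460.3) + (-1)·(-1410.9) = -1509.7 kJ/mol

delta H = -1509.7 kJ/mol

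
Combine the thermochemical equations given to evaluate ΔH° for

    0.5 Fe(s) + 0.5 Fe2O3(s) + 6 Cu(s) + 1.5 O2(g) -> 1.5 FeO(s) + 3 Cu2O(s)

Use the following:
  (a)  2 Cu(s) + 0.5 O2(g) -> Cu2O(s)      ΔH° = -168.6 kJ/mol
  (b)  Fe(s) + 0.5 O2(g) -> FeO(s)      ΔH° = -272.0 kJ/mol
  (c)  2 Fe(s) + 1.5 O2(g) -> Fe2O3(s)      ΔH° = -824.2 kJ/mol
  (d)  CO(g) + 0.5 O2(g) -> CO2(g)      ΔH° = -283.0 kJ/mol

ΔH° = -501.7 kJ/mol

(a) × 3 (×3 to match 3 Cu2O(s) in the target): (3)·(-168.6) = -505.8 kJ/mol
(b) × 3/2 (scale by 3/2 for the 3/2 FeO(s)): (3/2)·(-272.0) = -408.0 kJ/mol
(c) reversed and × 1/2 (Fe2O3(s) must end up as a reactant; scale by 1/2 for the 1/2 Fe2O3(s)): (-1/2)·(-824.2) = +412.1 kJ/mol
(d): not needed (CO2(g) appears nowhere else).
ΔH° = (-505.8) + (-408.0) + (+412.1) = -501.7 kJ/mol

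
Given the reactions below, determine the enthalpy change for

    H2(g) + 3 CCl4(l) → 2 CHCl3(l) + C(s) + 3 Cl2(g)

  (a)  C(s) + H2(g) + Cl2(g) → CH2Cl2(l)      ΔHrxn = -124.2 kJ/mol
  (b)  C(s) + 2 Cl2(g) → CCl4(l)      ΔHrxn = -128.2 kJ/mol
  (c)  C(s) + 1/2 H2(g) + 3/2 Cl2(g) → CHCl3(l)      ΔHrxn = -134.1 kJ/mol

(a): not needed (CH2Cl2(l) appears nowhere else).
(b) reversed and × 3 (reverse to put CCl4(l) on the reactant side; scale by 3 for the 3 CCl4(l)): (-3)·(-128.2) = +384.6 kJ/mol
(c) × 2 (×2 to match 2 CHCl3(l) in the target): (2)·(-134.1) = -268.2 kJ/mol
ΔHrxn = (+384.6) + (-268.2) = 116.4 kJ/mol

ΔHrxn = 116.4 kJ/mol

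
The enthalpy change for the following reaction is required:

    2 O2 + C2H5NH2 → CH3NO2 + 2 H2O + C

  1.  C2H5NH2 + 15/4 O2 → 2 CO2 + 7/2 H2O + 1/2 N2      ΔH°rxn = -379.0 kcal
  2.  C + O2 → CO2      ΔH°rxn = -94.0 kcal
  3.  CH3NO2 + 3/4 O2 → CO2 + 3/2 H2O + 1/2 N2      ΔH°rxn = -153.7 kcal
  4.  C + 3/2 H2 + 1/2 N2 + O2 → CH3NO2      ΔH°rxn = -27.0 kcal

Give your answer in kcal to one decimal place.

eq. 1 as written: -379.0 kcal
eq. 2 reversed: +94.0 kcal
eq. 3 reversed: +153.7 kcal
eq. 4: not needed.
ΔH°rxn = (1)·(-379.0) + (-1)·(-94.0) + (-1)·(-153.7) = -131.3 kcal

ΔH°rxn = -131.3 kcal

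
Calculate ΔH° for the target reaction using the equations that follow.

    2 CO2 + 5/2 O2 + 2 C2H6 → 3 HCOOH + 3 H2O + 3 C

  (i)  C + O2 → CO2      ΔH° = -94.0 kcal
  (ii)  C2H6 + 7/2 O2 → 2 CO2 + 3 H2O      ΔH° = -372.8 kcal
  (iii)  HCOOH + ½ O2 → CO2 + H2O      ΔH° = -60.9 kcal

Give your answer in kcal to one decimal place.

(i) reversed and × 3 (reverse to put C on the product side; scale by 3 for the 3 C): (-3)·(-94.0) = +282.0 kcal
(ii) × 2 (×2 to match 2 C2H6 in the target): (2)·(-372.8) = -745.6 kcal
(iii) reversed and × 3 (reverse to put HCOOH on the product side; scale by 3 for the 3 HCOOH): (-3)·(-60.9) = +182.7 kcal
Since enthalpy is a state function, ΔH° = (+282.0) + (-745.6) + (+182.7) = -280.9 kcal

ΔH° = -280.9 kcal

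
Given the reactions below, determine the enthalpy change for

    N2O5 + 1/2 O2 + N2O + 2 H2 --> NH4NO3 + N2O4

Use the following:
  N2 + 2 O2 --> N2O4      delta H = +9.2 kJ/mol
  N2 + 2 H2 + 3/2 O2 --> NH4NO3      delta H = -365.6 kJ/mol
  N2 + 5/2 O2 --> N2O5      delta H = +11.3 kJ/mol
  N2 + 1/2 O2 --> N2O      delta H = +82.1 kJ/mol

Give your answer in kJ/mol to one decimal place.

delta H = -449.8 kJ/mol

equation 1 as written (N2O4 already on the product side): +9.2 kJ/mol
equation 2 as written (NH4NO3 already on the product side): -365.6 kJ/mol
equation 3 reversed (N2O5 must end up as a reactant): -11.3 kJ/mol
equation 4 reversed (reverse to put N2O on the reactant side): -82.1 kJ/mol
Combining the equations, delta H = (+9.2) + (-365.6) + (-11.3) + (-82.1) = -449.8 kJ/mol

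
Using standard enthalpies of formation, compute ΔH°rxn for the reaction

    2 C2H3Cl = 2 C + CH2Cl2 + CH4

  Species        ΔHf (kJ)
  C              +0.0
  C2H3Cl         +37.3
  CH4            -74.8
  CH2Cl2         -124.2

Products: 2·(+0.0) + 1·(-124.2) + 1·(-74.8) = -199.0
Reactants: 2·(+37.3) = +74.6
ΔH°rxn = (-199.0) − (+74.6) = -273.6 kJ

ΔH°rxn = -273.6 kJ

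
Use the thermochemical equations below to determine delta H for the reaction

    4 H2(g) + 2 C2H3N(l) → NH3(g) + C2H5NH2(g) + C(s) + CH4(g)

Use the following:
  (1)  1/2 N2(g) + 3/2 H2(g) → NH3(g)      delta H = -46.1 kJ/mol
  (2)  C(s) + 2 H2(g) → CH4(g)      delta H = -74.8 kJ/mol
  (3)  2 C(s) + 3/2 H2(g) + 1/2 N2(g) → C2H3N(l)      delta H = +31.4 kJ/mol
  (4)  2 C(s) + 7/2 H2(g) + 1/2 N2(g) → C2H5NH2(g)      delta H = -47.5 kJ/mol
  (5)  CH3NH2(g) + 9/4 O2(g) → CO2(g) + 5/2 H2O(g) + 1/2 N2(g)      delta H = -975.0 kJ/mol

(1) as written: -46.1 kJ/mol
(2) as written: -74.8 kJ/mol
(3) reversed and × 2: (-2)·(+31.4) = -62.8 kJ/mol
(4) as written: -47.5 kJ/mol
(5): not needed.
By Hess's law, delta H = (-46.1) + (-74.8) + (-62.8) + (-47.5) = -231.2 kJ/mol

delta H = -231.2 kJ/mol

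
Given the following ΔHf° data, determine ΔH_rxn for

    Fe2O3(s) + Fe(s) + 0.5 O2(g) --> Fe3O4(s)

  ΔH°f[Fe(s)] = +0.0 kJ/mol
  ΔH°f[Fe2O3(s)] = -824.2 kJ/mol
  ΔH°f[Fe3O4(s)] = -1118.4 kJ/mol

Products: 1·(-1118.4) = -1118.4
Reactants: 1·(-824.2) + 1·(+0.0) + 1/2·(+0.0) = -824.2
ΔH_rxn = (-1118.4) − (-824.2) = -294.2 kJ/mol

ΔH_rxn = -294.2 kJ/mol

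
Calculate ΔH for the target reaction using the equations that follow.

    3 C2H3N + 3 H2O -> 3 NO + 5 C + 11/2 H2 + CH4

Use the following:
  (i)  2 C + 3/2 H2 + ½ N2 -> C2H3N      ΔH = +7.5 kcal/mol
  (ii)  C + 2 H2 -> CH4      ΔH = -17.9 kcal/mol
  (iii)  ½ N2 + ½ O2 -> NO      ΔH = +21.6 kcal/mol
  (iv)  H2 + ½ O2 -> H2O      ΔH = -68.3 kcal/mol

(i) reversed and × 3: (-3)·(+7.5) = -22.5 kcal/mol
(ii) as written: -17.9 kcal/mol
(iii) × 3: (3)·(+21.6) = +64.8 kcal/mol
(iv) reversed and × 3: (-3)·(-68.3) = +204.9 kcal/mol
ΔH = (-22.5) + (-17.9) + (+64.8) + (+204.9) = 229.3 kcal/mol

ΔH = 229.3 kcal/mol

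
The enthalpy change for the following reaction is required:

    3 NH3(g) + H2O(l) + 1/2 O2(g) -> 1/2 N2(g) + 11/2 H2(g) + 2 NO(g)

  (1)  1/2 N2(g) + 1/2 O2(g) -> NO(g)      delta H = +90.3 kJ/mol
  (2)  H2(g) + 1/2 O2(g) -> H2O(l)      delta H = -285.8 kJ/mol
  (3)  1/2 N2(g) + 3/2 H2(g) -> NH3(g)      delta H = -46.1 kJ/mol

delta H = 604.7 kJ/mol

(1) × 2 (×2 to match 2 NO(g) in the target): (2)·(+90.3) = +180.6 kJ/mol
(2) reversed (reverse to put H2O(l) on the reactant side): +285.8 kJ/mol
(3) reversed and × 3 (reverse to put NH3(g) on the reactant side; scale by 3 for the 3 NH3(g)): (-3)·(-46.1) = +138.3 kJ/mol
Since enthalpy is a state function, delta H = (+180.6) + (+285.8) + (+138.3) = 604.7 kJ/mol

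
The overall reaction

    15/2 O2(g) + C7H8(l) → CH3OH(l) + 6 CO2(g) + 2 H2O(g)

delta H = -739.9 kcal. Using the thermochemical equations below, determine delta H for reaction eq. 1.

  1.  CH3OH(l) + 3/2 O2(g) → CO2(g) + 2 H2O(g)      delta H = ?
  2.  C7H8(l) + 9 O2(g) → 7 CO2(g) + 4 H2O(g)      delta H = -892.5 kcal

eq. 1 reversed: contributes −x
eq. 2 as written: -892.5 kcal
-739.9 = (-892.5) − x
x = (-739.9 − (-892.5)) / (-1) = -152.6 kcal

delta H = -152.6 kcal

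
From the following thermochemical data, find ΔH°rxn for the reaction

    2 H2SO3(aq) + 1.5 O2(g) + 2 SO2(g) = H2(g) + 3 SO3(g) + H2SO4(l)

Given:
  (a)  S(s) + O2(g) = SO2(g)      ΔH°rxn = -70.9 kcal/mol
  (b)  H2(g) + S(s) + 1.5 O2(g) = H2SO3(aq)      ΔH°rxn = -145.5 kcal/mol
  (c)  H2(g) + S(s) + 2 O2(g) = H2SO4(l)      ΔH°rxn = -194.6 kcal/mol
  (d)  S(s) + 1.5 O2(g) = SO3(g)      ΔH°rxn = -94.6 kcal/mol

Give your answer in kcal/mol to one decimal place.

(a) reversed and × 2 (reverse to put SO2(g) on the reactant side; ×2 to match 2 SO2(g) in the target): (-2)·(-70.9) = +141.8 kcal/mol
(b) reversed and × 2 (H2SO3(aq) must end up as a reactant; ×2 to match 2 H2SO3(aq) in the target): (-2)·(-145.5) = +291.0 kcal/mol
(c) as written (H2SO4(l) already on the product side): -194.6 kcal/mol
(d) × 3 (×3 to match 3 SO3(g) in the target): (3)·(-94.6) = -283.8 kcal/mol
Summing the manipulated equations, ΔH°rxn = (-2)·(-70.9) + (-2)·(-145.5) + (1)·(-194.6) + (3)·(-94.6) = -45.6 kcal/mol

ΔH°rxn = -45.6 kcal/mol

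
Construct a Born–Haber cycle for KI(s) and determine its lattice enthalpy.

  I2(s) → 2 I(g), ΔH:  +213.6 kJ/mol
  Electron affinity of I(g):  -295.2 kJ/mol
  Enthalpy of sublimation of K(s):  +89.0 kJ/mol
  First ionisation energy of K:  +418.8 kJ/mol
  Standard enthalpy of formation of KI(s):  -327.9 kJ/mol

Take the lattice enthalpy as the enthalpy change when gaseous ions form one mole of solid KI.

U = -647.3 kJ/mol

ΔHf° = 1·ΔHsub + 1·(ΣIE) + 1/2·D(I2) + 1·EA + U
-327.9 = 1·(+89.0) + 1·(+418.8) + 1/2·(+213.6) + 1·(-295.2) + U
U = -327.9 − (+319.4) = -647.3 kJ/mol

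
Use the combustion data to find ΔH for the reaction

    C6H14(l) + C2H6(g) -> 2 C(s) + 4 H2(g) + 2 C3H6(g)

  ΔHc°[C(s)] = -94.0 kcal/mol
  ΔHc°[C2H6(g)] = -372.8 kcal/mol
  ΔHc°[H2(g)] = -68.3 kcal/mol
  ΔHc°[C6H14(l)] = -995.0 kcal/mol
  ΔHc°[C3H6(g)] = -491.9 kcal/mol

ΔH = 77.2 kcal/mol

With combustion enthalpies, reactants minus products:
= [1·(-995.0) + 1·(-372.8)] − [2·(-94.0) + 4·(-68.3) + 2·(-491.9)]
= 77.2 kcal/mol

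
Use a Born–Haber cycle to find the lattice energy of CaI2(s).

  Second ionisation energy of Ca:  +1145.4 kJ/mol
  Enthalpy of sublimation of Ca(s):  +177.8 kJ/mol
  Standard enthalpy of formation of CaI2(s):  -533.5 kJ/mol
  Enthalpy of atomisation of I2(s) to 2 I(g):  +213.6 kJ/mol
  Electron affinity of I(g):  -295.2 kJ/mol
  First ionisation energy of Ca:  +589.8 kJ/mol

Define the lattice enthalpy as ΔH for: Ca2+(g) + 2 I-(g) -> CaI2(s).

U = -2069.7 kJ/mol

ΔHf° = 1·ΔHsub + 1·(ΣIE) + 1·D(I2) + 2·EA + U
-533.5 = 1·(+177.8) + 1·(+1735.2) + 1·(+213.6) + 2·(-295.2) + U
U = -533.5 − (+1536.2) = -2069.7 kJ/mol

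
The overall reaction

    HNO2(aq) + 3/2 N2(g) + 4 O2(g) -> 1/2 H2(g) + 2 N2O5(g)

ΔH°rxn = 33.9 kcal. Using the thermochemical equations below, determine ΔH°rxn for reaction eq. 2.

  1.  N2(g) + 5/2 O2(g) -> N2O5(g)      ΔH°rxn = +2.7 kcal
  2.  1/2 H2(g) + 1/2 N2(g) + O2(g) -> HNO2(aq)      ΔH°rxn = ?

eq. 1 × 2: (2)·(+2.7) = +5.4 kcal
eq. 2 reversed: contributes −x
+33.9 = (+5.4) − x
x = (+33.9 − (+5.4)) / (-1) = -28.5 kcal

ΔH°rxn = -28.5 kcal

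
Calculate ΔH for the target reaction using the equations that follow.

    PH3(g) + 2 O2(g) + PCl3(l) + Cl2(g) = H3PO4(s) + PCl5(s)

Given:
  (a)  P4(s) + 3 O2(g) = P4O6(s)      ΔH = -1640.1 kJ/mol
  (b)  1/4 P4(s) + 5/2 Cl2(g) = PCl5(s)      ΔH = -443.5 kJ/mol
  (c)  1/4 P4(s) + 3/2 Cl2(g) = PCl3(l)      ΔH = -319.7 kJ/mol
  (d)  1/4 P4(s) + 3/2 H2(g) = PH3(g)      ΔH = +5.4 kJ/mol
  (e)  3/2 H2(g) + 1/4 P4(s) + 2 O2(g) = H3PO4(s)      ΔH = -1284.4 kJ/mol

ΔH = -1413.6 kJ/mol

(a): not needed.
(b) as written: -443.5 kJ/mol
(c) reversed: +319.7 kJ/mol
(d) reversed: -5.4 kJ/mol
(e) as written: -1284.4 kJ/mol
By Hess's law, ΔH = (-443.5) + (+319.7) + (-5.4) + (-1284.4) = -1413.6 kJ/mol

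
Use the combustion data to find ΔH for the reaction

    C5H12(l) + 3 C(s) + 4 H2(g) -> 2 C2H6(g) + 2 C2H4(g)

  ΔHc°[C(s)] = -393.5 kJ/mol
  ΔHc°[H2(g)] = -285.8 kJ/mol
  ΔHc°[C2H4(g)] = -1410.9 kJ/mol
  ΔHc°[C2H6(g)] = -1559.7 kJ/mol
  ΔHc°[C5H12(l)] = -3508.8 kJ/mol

ΔH = 108.7 kJ/mol

With combustion enthalpies, reactants minus products:
= [1·(-3508.8) + 3·(-393.5) + 4·(-285.8)] − [2·(-1559.7) + 2·(-1410.9)]
= 108.7 kJ/mol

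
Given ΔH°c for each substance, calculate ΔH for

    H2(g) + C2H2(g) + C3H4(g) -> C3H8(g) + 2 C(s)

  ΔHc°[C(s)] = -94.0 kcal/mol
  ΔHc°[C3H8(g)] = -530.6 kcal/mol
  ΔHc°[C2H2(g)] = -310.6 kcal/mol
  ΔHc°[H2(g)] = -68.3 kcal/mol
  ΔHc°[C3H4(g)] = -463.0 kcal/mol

ΔH = -123.3 kcal/mol

Using ΔH = Σ nΔHc°(reactants) − Σ nΔHc°(products):
= [1·(-68.3) + 1·(-310.6) + 1·(-463.0)] − [1·(-530.6) + 2·(-94.0)]
= -123.3 kcal/mol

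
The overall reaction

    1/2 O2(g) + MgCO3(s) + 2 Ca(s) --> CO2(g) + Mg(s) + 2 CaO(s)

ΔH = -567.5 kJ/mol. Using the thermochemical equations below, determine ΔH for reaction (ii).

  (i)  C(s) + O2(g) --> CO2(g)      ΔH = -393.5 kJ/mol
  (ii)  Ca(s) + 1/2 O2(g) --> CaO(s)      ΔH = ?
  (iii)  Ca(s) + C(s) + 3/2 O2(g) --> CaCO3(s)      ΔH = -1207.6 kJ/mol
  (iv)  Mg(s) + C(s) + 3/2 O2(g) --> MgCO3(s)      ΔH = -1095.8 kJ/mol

(i) as written: -393.5 kJ/mol
(ii) × 2: contributes 2·x
(iii): not needed.
(iv) reversed: +1095.8 kJ/mol
-567.5 = (-393.5) + (+1095.8) + 2·x
x = (-567.5 − (+702.3)) / (2) = -634.9 kJ/mol

ΔH = -634.9 kJ/mol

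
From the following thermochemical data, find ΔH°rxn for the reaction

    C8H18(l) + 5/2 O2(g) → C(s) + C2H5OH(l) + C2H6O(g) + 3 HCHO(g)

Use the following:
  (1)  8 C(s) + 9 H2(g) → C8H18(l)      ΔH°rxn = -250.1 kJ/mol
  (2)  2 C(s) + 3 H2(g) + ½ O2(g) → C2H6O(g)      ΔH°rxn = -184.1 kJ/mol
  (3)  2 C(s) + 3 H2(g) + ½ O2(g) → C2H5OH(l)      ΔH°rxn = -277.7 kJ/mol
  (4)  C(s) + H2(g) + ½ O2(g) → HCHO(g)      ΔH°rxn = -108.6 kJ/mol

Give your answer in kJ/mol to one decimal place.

(1) reversed (C8H18(l) must end up as a reactant): +250.1 kJ/mol
(2) as written (C2H6O(g) already on the product side): -184.1 kJ/mol
(3) as written (C2H5OH(l) already on the product side): -277.7 kJ/mol
(4) × 3 (×3 to match 3 HCHO(g) in the target): (3)·(-108.6) = -325.8 kJ/mol
Since enthalpy is a state function, ΔH°rxn = (+250.1) + (-184.1) + (-277.7) + (-325.8) = -537.5 kJ/mol

ΔH°rxn = -537.5 kJ/mol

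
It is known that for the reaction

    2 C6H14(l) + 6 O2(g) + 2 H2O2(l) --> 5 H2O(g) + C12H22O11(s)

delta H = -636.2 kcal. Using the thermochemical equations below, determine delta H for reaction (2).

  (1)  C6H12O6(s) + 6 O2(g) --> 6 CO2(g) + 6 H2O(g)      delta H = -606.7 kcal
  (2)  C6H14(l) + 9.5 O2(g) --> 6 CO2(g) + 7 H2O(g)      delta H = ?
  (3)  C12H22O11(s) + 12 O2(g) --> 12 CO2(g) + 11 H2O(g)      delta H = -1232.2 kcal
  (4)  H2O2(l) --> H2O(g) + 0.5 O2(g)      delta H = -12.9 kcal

(1): not needed (C6H12O6(s) appears nowhere else).
(2) × 2 (×2 to match 2 C6H14(l) in the target): contributes 2·x
(3) reversed (reverse to put C12H22O11(s) on the product side): +1232.2 kcal
(4) × 2 (×2 to match 2 H2O2(l) in the target): (2)·(-12.9) = -25.8 kcal
-636.2 = (+1232.2) + (-25.8) + 2·x
x = (-636.2 − (+1206.4)) / (2) = -921.3 kcal

delta H = -921.3 kcal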